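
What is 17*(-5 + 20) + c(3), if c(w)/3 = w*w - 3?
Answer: 273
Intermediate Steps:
c(w) = -9 + 3*w² (c(w) = 3*(w*w - 3) = 3*(w² - 3) = 3*(-3 + w²) = -9 + 3*w²)
17*(-5 + 20) + c(3) = 17*(-5 + 20) + (-9 + 3*3²) = 17*15 + (-9 + 3*9) = 255 + (-9 + 27) = 255 + 18 = 273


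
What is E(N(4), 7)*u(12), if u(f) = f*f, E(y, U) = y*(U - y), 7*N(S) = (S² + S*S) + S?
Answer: 67392/49 ≈ 1375.3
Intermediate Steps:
N(S) = S/7 + 2*S²/7 (N(S) = ((S² + S*S) + S)/7 = ((S² + S²) + S)/7 = (2*S² + S)/7 = (S + 2*S²)/7 = S/7 + 2*S²/7)
u(f) = f²
E(N(4), 7)*u(12) = (((⅐)*4*(1 + 2*4))*(7 - 4*(1 + 2*4)/7))*12² = (((⅐)*4*(1 + 8))*(7 - 4*(1 + 8)/7))*144 = (((⅐)*4*9)*(7 - 4*9/7))*144 = (36*(7 - 1*36/7)/7)*144 = (36*(7 - 36/7)/7)*144 = ((36/7)*(13/7))*144 = (468/49)*144 = 67392/49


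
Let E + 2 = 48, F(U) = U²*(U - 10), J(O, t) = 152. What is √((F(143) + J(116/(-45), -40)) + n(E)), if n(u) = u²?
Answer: √2721985 ≈ 1649.8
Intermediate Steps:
F(U) = U²*(-10 + U)
E = 46 (E = -2 + 48 = 46)
√((F(143) + J(116/(-45), -40)) + n(E)) = √((143²*(-10 + 143) + 152) + 46²) = √((20449*133 + 152) + 2116) = √((2719717 + 152) + 2116) = √(2719869 + 2116) = √2721985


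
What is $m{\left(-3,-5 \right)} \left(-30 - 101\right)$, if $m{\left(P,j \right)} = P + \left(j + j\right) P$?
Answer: $-3537$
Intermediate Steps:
$m{\left(P,j \right)} = P + 2 P j$ ($m{\left(P,j \right)} = P + 2 j P = P + 2 P j$)
$m{\left(-3,-5 \right)} \left(-30 - 101\right) = - 3 \left(1 + 2 \left(-5\right)\right) \left(-30 - 101\right) = - 3 \left(1 - 10\right) \left(-131\right) = \left(-3\right) \left(-9\right) \left(-131\right) = 27 \left(-131\right) = -3537$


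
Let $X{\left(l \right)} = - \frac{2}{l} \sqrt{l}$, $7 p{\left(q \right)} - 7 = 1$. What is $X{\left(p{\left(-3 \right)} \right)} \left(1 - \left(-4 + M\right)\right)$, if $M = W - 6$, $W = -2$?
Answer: $- \frac{13 \sqrt{14}}{2} \approx -24.321$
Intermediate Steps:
$p{\left(q \right)} = \frac{8}{7}$ ($p{\left(q \right)} = 1 + \frac{1}{7} \cdot 1 = 1 + \frac{1}{7} = \frac{8}{7}$)
$M = -8$ ($M = -2 - 6 = -8$)
$X{\left(l \right)} = - \frac{2}{\sqrt{l}}$
$X{\left(p{\left(-3 \right)} \right)} \left(1 - \left(-4 + M\right)\right) = - \frac{2}{\frac{2}{7} \sqrt{14}} \left(1 + \left(4 - -8\right)\right) = - 2 \frac{\sqrt{14}}{4} \left(1 + \left(4 + 8\right)\right) = - \frac{\sqrt{14}}{2} \left(1 + 12\right) = - \frac{\sqrt{14}}{2} \cdot 13 = - \frac{13 \sqrt{14}}{2}$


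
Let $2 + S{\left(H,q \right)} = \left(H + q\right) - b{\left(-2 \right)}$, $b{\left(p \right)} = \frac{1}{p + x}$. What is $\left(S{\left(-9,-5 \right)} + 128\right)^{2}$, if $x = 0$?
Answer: $\frac{50625}{4} \approx 12656.0$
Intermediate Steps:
$b{\left(p \right)} = \frac{1}{p}$ ($b{\left(p \right)} = \frac{1}{p + 0} = \frac{1}{p}$)
$S{\left(H,q \right)} = - \frac{3}{2} + H + q$ ($S{\left(H,q \right)} = -2 - \left(- \frac{1}{2} - H - q\right) = -2 + \left(\left(H + q\right) + \frac{1}{2}\right) = -2 + \left(\frac{1}{2} + H + q\right) = - \frac{3}{2} + H + q$)
$\left(S{\left(-9,-5 \right)} + 128\right)^{2} = \left(\left(- \frac{3}{2} - 9 - 5\right) + 128\right)^{2} = \left(- \frac{31}{2} + 128\right)^{2} = \left(\frac{225}{2}\right)^{2} = \frac{50625}{4}$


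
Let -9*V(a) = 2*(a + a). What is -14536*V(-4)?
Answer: -232576/9 ≈ -25842.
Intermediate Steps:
V(a) = -4*a/9 (V(a) = -2*(a + a)/9 = -2*2*a/9 = -4*a/9)
-14536*V(-4) = -(-58144)*(-4)/9 = -14536*16/9 = -232576/9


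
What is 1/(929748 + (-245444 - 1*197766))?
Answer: 1/486538 ≈ 2.0553e-6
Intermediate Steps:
1/(929748 + (-245444 - 1*197766)) = 1/(929748 + (-245444 - 197766)) = 1/(929748 - 443210) = 1/486538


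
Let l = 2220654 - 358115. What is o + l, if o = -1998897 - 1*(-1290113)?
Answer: 1153755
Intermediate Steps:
o = -708784 (o = -1998897 + 1290113 = -708784)
l = 1862539
o + l = -708784 + 1862539 = 1153755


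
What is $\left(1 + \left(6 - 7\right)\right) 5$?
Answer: $0$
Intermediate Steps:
$\left(1 + \left(6 - 7\right)\right) 5 = \left(1 - 1\right) 5 = 0 \cdot 5 = 0$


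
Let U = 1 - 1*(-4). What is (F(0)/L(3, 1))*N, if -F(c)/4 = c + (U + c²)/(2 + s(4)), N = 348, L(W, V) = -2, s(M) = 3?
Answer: 696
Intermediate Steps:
U = 5 (U = 1 + 4 = 5)
F(c) = -4 - 4*c - 4*c²/5 (F(c) = -4*(c + (5 + c²)/(2 + 3)) = -4*(c + (5 + c²)/5) = -4*(c + (5 + c²)*(⅕)) = -4*(c + (1 + c²/5)) = -4*(1 + c + c²/5) = -4 - 4*c - 4*c²/5)
(F(0)/L(3, 1))*N = ((-4 - 4*0 - ⅘*0²)/(-2))*348 = ((-4 + 0 - ⅘*0)*(-½))*348 = ((-4 + 0 + 0)*(-½))*348 = -4*(-½)*348 = 2*348 = 696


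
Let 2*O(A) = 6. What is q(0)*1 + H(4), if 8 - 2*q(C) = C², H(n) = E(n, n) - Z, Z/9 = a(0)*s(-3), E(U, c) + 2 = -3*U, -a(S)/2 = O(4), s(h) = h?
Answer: -172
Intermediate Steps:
O(A) = 3 (O(A) = (½)*6 = 3)
a(S) = -6 (a(S) = -2*3 = -6)
E(U, c) = -2 - 3*U
Z = 162 (Z = 9*(-6*(-3)) = 9*18 = 162)
H(n) = -164 - 3*n (H(n) = (-2 - 3*n) - 1*162 = (-2 - 3*n) - 162 = -164 - 3*n)
q(C) = 4 - C²/2
q(0)*1 + H(4) = (4 - ½*0²)*1 + (-164 - 3*4) = (4 - ½*0)*1 + (-164 - 12) = (4 + 0)*1 - 176 = 4*1 - 176 = 4 - 176 = -172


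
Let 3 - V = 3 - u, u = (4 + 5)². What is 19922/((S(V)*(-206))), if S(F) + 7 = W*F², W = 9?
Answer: -9961/6081326 ≈ -0.0016380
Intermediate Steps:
u = 81 (u = 9² = 81)
V = 81 (V = 3 - (3 - 1*81) = 3 - (3 - 81) = 3 - 1*(-78) = 3 + 78 = 81)
S(F) = -7 + 9*F²
19922/((S(V)*(-206))) = 19922/(((-7 + 9*81²)*(-206))) = 19922/(((-7 + 9*6561)*(-206))) = 19922/(((-7 + 59049)*(-206))) = 19922/((59042*(-206))) = 19922/(-12162652) = 19922*(-1/12162652) = -9961/6081326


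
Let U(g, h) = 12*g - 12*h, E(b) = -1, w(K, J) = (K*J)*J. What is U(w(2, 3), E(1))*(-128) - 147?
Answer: -29331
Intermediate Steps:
w(K, J) = K*J² (w(K, J) = (J*K)*J = K*J²)
U(g, h) = -12*h + 12*g
U(w(2, 3), E(1))*(-128) - 147 = (-12*(-1) + 12*(2*3²))*(-128) - 147 = (12 + 12*(2*9))*(-128) - 147 = (12 + 12*18)*(-128) - 147 = (12 + 216)*(-128) - 147 = 228*(-128) - 147 = -29184 - 147 = -29331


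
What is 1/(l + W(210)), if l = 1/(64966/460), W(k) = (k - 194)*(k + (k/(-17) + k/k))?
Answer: 552211/1755125366 ≈ 0.00031463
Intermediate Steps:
W(k) = (1 + 16*k/17)*(-194 + k) (W(k) = (-194 + k)*(k + (k*(-1/17) + 1)) = (-194 + k)*(k + (-k/17 + 1)) = (-194 + k)*(k + (1 - k/17)) = (-194 + k)*(1 + 16*k/17) = (1 + 16*k/17)*(-194 + k))
l = 230/32483 (l = 1/(64966*(1/460)) = 1/(32483/230) = 230/32483 ≈ 0.0070806)
1/(l + W(210)) = 1/(230/32483 + (-194 - 3087/17*210 + (16/17)*210²)) = 1/(230/32483 + (-194 - 648270/17 + (16/17)*44100)) = 1/(230/32483 + (-194 - 648270/17 + 705600/17)) = 1/(230/32483 + 54032/17) = 1/(1755125366/552211) = 552211/1755125366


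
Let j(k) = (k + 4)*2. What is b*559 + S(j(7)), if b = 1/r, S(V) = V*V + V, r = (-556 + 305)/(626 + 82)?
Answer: -268766/251 ≈ -1070.8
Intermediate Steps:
j(k) = 8 + 2*k (j(k) = (4 + k)*2 = 8 + 2*k)
r = -251/708 ≈ -0.35452
S(V) = V + V**2 (S(V) = V**2 + V = V + V**2)
b = -708/251 (b = 1/(-251/708) = -708/251 ≈ -2.8207)
b*559 + S(j(7)) = -708/251*559 + (8 + 2*7)*(1 + (8 + 2*7)) = -395772/251 + (8 + 14)*(1 + (8 + 14)) = -395772/251 + 22*(1 + 22) = -395772/251 + 22*23 = -395772/251 + 506 = -268766/251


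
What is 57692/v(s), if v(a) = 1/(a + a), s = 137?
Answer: 15807608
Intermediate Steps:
v(a) = 1/(2*a)
57692/v(s) = 57692/(((½)/137)) = 57692/(((½)*(1/137))) = 57692/(1/274) = 57692*274 = 15807608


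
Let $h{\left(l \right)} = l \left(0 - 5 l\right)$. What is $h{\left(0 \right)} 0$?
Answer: $0$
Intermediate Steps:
$h{\left(l \right)} = - 5 l^{2}$ ($h{\left(l \right)} = l \left(- 5 l\right) = - 5 l^{2}$)
$h{\left(0 \right)} 0 = - 5 \cdot 0^{2} \cdot 0 = \left(-5\right) 0 \cdot 0 = 0 \cdot 0 = 0$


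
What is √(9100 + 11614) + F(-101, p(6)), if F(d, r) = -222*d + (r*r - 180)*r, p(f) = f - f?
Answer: 22422 + √20714 ≈ 22566.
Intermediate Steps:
p(f) = 0
F(d, r) = -222*d + r*(-180 + r²) (F(d, r) = -222*d + (r² - 180)*r = -222*d + (-180 + r²)*r = -222*d + r*(-180 + r²))
√(9100 + 11614) + F(-101, p(6)) = √(9100 + 11614) + (0³ - 222*(-101) - 180*0) = √20714 + (0 + 22422 + 0) = √20714 + 22422 = 22422 + √20714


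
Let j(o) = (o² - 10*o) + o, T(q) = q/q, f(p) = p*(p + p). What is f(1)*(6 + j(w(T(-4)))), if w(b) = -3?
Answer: 84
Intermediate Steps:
f(p) = 2*p² (f(p) = p*(2*p) = 2*p²)
T(q) = 1
j(o) = o² - 9*o
f(1)*(6 + j(w(T(-4)))) = (2*1²)*(6 - 3*(-9 - 3)) = (2*1)*(6 - 3*(-12)) = 2*(6 + 36) = 2*42 = 84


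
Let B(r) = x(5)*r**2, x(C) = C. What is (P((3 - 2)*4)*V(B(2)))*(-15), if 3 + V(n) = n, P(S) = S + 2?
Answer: -1530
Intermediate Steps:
P(S) = 2 + S
B(r) = 5*r**2
V(n) = -3 + n
(P((3 - 2)*4)*V(B(2)))*(-15) = ((2 + (3 - 2)*4)*(-3 + 5*2**2))*(-15) = ((2 + 1*4)*(-3 + 5*4))*(-15) = ((2 + 4)*(-3 + 20))*(-15) = (6*17)*(-15) = 102*(-15) = -1530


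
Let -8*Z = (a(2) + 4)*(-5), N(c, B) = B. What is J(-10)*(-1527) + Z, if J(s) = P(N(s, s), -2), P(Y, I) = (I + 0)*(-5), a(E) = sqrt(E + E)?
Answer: -61065/4 ≈ -15266.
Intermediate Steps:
a(E) = sqrt(2)*sqrt(E) (a(E) = sqrt(2*E) = sqrt(2)*sqrt(E))
P(Y, I) = -5*I (P(Y, I) = I*(-5) = -5*I)
Z = 15/4 (Z = -(sqrt(2)*sqrt(2) + 4)*(-5)/8 = -(2 + 4)*(-5)/8 = -3*(-5)/4 = -1/8*(-30) = 15/4 ≈ 3.7500)
J(s) = 10 (J(s) = -5*(-2) = 10)
J(-10)*(-1527) + Z = 10*(-1527) + 15/4 = -15270 + 15/4 = -61065/4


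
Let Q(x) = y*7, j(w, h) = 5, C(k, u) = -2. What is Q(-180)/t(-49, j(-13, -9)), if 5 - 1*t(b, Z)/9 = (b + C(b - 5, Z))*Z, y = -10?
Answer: -7/234 ≈ -0.029915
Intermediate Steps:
t(b, Z) = 45 - 9*Z*(-2 + b) (t(b, Z) = 45 - 9*(b - 2)*Z = 45 - 9*(-2 + b)*Z = 45 - 9*Z*(-2 + b))
Q(x) = -70 (Q(x) = -10*7 = -70)
Q(-180)/t(-49, j(-13, -9)) = -70/(45 + 18*5 - 9*5*(-49)) = -70/(45 + 90 + 2205) = -70/2340 = -70*1/2340 = -7/234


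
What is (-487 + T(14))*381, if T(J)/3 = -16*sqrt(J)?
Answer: -185547 - 18288*sqrt(14) ≈ -2.5397e+5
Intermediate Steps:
T(J) = -48*sqrt(J) (T(J) = 3*(-16*sqrt(J)) = -48*sqrt(J))
(-487 + T(14))*381 = (-487 - 48*sqrt(14))*381 = -185547 - 18288*sqrt(14)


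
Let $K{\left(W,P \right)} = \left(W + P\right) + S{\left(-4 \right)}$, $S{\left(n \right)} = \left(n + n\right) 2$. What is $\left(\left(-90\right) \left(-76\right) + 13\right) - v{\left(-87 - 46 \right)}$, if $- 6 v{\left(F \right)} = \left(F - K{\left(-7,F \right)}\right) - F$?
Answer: $6879$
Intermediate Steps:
$S{\left(n \right)} = 4 n$ ($S{\left(n \right)} = 2 n 2 = 4 n$)
$K{\left(W,P \right)} = -16 + P + W$ ($K{\left(W,P \right)} = \left(W + P\right) + 4 \left(-4\right) = \left(P + W\right) - 16 = -16 + P + W$)
$v{\left(F \right)} = - \frac{23}{6} + \frac{F}{6}$ ($v{\left(F \right)} = - \frac{\left(F - \left(-16 + F - 7\right)\right) - F}{6} = - \frac{\left(F - \left(-23 + F\right)\right) - F}{6} = - \frac{23 - F}{6} = - \frac{23}{6} + \frac{F}{6}$)
$\left(\left(-90\right) \left(-76\right) + 13\right) - v{\left(-87 - 46 \right)} = \left(\left(-90\right) \left(-76\right) + 13\right) - \left(- \frac{23}{6} + \frac{-87 - 46}{6}\right) = \left(6840 + 13\right) - \left(- \frac{23}{6} + \frac{1}{6} \left(-133\right)\right) = 6853 - \left(- \frac{23}{6} - \frac{133}{6}\right) = 6853 - -26 = 6853 + 26 = 6879$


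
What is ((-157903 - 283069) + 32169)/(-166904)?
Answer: 408803/166904 ≈ 2.4493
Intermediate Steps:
((-157903 - 283069) + 32169)/(-166904) = (-440972 + 32169)*(-1/166904) = -408803*(-1/166904) = 408803/166904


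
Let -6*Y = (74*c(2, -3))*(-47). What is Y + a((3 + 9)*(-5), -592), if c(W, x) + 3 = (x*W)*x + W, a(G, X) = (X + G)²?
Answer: 1304875/3 ≈ 4.3496e+5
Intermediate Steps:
a(G, X) = (G + X)²
c(W, x) = -3 + W + W*x² (c(W, x) = -3 + ((x*W)*x + W) = -3 + ((W*x)*x + W) = -3 + (W*x² + W) = -3 + (W + W*x²) = -3 + W + W*x²)
Y = 29563/3 (Y = -74*(-3 + 2 + 2*(-3)²)*(-47)/6 = -74*(-3 + 2 + 2*9)*(-47)/6 = -74*(-3 + 2 + 18)*(-47)/6 = -74*17*(-47)/6 = -629*(-47)/3 = -⅙*(-59126) = 29563/3 ≈ 9854.3)
Y + a((3 + 9)*(-5), -592) = 29563/3 + ((3 + 9)*(-5) - 592)² = 29563/3 + (12*(-5) - 592)² = 29563/3 + (-60 - 592)² = 29563/3 + (-652)² = 29563/3 + 425104 = 1304875/3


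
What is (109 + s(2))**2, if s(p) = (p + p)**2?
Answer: 15625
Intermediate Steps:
s(p) = 4*p**2 (s(p) = (2*p)**2 = 4*p**2)
(109 + s(2))**2 = (109 + 4*2**2)**2 = (109 + 4*4)**2 = (109 + 16)**2 = 125**2 = 15625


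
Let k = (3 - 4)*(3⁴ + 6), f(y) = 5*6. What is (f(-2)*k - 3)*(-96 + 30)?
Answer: 172458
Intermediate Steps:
f(y) = 30
k = -87 (k = -(81 + 6) = -1*87 = -87)
(f(-2)*k - 3)*(-96 + 30) = (30*(-87) - 3)*(-96 + 30) = (-2610 - 3)*(-66) = -2613*(-66) = 172458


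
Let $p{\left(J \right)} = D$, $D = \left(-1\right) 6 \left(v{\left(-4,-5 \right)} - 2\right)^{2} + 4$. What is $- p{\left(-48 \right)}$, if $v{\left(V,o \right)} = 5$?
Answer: $50$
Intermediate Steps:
$D = -50$ ($D = \left(-1\right) 6 \left(5 - 2\right)^{2} + 4 = - 6 \cdot 3^{2} + 4 = \left(-6\right) 9 + 4 = -54 + 4 = -50$)
$p{\left(J \right)} = -50$
$- p{\left(-48 \right)} = \left(-1\right) \left(-50\right) = 50$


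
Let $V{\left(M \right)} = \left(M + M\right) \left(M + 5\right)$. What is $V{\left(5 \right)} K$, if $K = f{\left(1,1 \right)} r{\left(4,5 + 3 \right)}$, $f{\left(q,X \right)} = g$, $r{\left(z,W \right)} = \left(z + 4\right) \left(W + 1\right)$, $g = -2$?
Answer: $-14400$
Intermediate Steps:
$r{\left(z,W \right)} = \left(1 + W\right) \left(4 + z\right)$ ($r{\left(z,W \right)} = \left(4 + z\right) \left(1 + W\right) = \left(1 + W\right) \left(4 + z\right)$)
$f{\left(q,X \right)} = -2$
$K = -144$ ($K = - 2 \left(4 + 4 + 4 \left(5 + 3\right) + \left(5 + 3\right) 4\right) = - 2 \left(4 + 4 + 4 \cdot 8 + 8 \cdot 4\right) = - 2 \left(4 + 4 + 32 + 32\right) = \left(-2\right) 72 = -144$)
$V{\left(M \right)} = 2 M \left(5 + M\right)$
$V{\left(5 \right)} K = 2 \cdot 5 \left(5 + 5\right) \left(-144\right) = 2 \cdot 5 \cdot 10 \left(-144\right) = 100 \left(-144\right) = -14400$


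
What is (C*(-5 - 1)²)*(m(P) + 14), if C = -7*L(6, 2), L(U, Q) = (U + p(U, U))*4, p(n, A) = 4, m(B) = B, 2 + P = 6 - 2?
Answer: -161280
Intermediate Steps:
P = 2 (P = -2 + (6 - 2) = -2 + 4 = 2)
L(U, Q) = 16 + 4*U (L(U, Q) = (U + 4)*4 = (4 + U)*4 = 16 + 4*U)
C = -280 (C = -7*(16 + 4*6) = -7*(16 + 24) = -7*40 = -280)
(C*(-5 - 1)²)*(m(P) + 14) = (-280*(-5 - 1)²)*(2 + 14) = -280*(-6)²*16 = -280*36*16 = -10080*16 = -161280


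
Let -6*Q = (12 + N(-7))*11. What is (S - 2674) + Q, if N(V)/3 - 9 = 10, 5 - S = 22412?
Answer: -50415/2 ≈ -25208.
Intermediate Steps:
S = -22407 (S = 5 - 1*22412 = 5 - 22412 = -22407)
N(V) = 57 (N(V) = 27 + 3*10 = 27 + 30 = 57)
Q = -253/2 (Q = -(12 + 57)*11/6 = -23*11/2 = -1/6*759 = -253/2 ≈ -126.50)
(S - 2674) + Q = (-22407 - 2674) - 253/2 = -25081 - 253/2 = -50415/2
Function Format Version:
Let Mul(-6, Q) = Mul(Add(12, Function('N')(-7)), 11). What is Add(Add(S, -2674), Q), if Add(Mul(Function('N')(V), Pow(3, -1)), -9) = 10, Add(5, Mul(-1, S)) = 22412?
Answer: Rational(-50415, 2) ≈ -25208.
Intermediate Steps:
S = -22407 (S = Add(5, Mul(-1, 22412)) = Add(5, -22412) = -22407)
Function('N')(V) = 57 (Function('N')(V) = Add(27, Mul(3, 10)) = Add(27, 30) = 57)
Q = Rational(-253, 2) (Q = Mul(Rational(-1, 6), Mul(Add(12, 57), 11)) = Mul(Rational(-1, 6), Mul(69, 11)) = Mul(Rational(-1, 6), 759) = Rational(-253, 2) ≈ -126.50)
Add(Add(S, -2674), Q) = Add(Add(-22407, -2674), Rational(-253, 2)) = Add(-25081, Rational(-253, 2)) = Rational(-50415, 2)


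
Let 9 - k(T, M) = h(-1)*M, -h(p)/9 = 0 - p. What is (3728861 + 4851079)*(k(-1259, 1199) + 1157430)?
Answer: 10023343306200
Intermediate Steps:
h(p) = 9*p (h(p) = -9*(0 - p) = -(-9)*p = 9*p)
k(T, M) = 9 + 9*M (k(T, M) = 9 - 9*(-1)*M = 9 - (-9)*M = 9 + 9*M)
(3728861 + 4851079)*(k(-1259, 1199) + 1157430) = (3728861 + 4851079)*((9 + 9*1199) + 1157430) = 8579940*((9 + 10791) + 1157430) = 8579940*(10800 + 1157430) = 8579940*1168230 = 10023343306200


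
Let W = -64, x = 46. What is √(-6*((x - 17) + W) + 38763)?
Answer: √38973 ≈ 197.42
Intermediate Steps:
√(-6*((x - 17) + W) + 38763) = √(-6*((46 - 17) - 64) + 38763) = √(-6*(29 - 64) + 38763) = √(-6*(-35) + 38763) = √(210 + 38763) = √38973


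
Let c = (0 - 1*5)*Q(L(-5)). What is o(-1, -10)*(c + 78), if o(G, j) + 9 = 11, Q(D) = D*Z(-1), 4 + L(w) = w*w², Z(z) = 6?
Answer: 7896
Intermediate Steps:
L(w) = -4 + w³ (L(w) = -4 + w*w² = -4 + w³)
Q(D) = 6*D (Q(D) = D*6 = 6*D)
c = 3870 (c = (0 - 1*5)*(6*(-4 + (-5)³)) = (0 - 5)*(6*(-4 - 125)) = -30*(-129) = -5*(-774) = 3870)
o(G, j) = 2 (o(G, j) = -9 + 11 = 2)
o(-1, -10)*(c + 78) = 2*(3870 + 78) = 2*3948 = 7896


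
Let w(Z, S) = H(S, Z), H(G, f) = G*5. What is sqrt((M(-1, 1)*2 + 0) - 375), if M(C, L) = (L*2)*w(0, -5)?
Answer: 5*I*sqrt(19) ≈ 21.794*I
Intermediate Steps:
H(G, f) = 5*G
w(Z, S) = 5*S
M(C, L) = -50*L (M(C, L) = (L*2)*(5*(-5)) = (2*L)*(-25) = -50*L)
sqrt((M(-1, 1)*2 + 0) - 375) = sqrt((-50*1*2 + 0) - 375) = sqrt((-50*2 + 0) - 375) = sqrt((-100 + 0) - 375) = sqrt(-100 - 375) = sqrt(-475) = 5*I*sqrt(19)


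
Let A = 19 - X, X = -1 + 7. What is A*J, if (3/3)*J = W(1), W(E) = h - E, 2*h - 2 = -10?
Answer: -65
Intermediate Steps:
h = -4 (h = 1 + (½)*(-10) = 1 - 5 = -4)
X = 6
W(E) = -4 - E
J = -5 (J = -4 - 1*1 = -4 - 1 = -5)
A = 13 (A = 19 - 1*6 = 19 - 6 = 13)
A*J = 13*(-5) = -65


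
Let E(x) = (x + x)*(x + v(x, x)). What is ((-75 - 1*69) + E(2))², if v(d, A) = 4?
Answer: 14400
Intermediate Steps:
E(x) = 2*x*(4 + x) (E(x) = (x + x)*(x + 4) = (2*x)*(4 + x) = 2*x*(4 + x))
((-75 - 1*69) + E(2))² = ((-75 - 1*69) + 2*2*(4 + 2))² = ((-75 - 69) + 2*2*6)² = (-144 + 24)² = (-120)² = 14400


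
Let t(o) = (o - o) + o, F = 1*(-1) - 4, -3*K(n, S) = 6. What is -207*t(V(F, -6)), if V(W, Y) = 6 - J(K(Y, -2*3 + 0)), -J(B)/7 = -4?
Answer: 4554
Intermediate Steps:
K(n, S) = -2 (K(n, S) = -⅓*6 = -2)
J(B) = 28 (J(B) = -7*(-4) = 28)
F = -5 (F = -1 - 4 = -5)
V(W, Y) = -22 (V(W, Y) = 6 - 1*28 = 6 - 28 = -22)
t(o) = o (t(o) = 0 + o = o)
-207*t(V(F, -6)) = -207*(-22) = 4554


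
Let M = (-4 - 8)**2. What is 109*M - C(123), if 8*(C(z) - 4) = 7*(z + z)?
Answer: 61907/4 ≈ 15477.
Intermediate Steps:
M = 144 (M = (-12)**2 = 144)
C(z) = 4 + 7*z/4 (C(z) = 4 + (7*(z + z))/8 = 4 + (7*(2*z))/8 = 4 + (14*z)/8 = 4 + 7*z/4)
109*M - C(123) = 109*144 - (4 + (7/4)*123) = 15696 - (4 + 861/4) = 15696 - 1*877/4 = 15696 - 877/4 = 61907/4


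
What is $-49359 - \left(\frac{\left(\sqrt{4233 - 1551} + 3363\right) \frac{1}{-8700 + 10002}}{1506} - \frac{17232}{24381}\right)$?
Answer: $- \frac{12484921474103}{252944748} - \frac{\sqrt{298}}{653604} \approx -49358.0$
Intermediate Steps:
$-49359 - \left(\frac{\left(\sqrt{4233 - 1551} + 3363\right) \frac{1}{-8700 + 10002}}{1506} - \frac{17232}{24381}\right) = -49359 - \left(\frac{\sqrt{2682} + 3363}{1302} \cdot \frac{1}{1506} - \frac{5744}{8127}\right) = -49359 - \left(\left(3 \sqrt{298} + 3363\right) \frac{1}{1302} \cdot \frac{1}{1506} - \frac{5744}{8127}\right) = -49359 - \left(\left(3363 + 3 \sqrt{298}\right) \frac{1}{1302} \cdot \frac{1}{1506} - \frac{5744}{8127}\right) = -49359 - \left(\left(\frac{1121}{434} + \frac{\sqrt{298}}{434}\right) \frac{1}{1506} - \frac{5744}{8127}\right) = -49359 - \left(\left(\frac{1121}{653604} + \frac{\sqrt{298}}{653604}\right) - \frac{5744}{8127}\right) = -49359 - \left(- \frac{178342429}{252944748} + \frac{\sqrt{298}}{653604}\right) = -49359 + \left(\frac{178342429}{252944748} - \frac{\sqrt{298}}{653604}\right) = - \frac{12484921474103}{252944748} - \frac{\sqrt{298}}{653604}$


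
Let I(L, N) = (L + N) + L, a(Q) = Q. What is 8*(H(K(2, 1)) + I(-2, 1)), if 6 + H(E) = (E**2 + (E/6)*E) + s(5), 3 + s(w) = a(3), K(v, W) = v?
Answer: -104/3 ≈ -34.667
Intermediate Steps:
I(L, N) = N + 2*L
s(w) = 0 (s(w) = -3 + 3 = 0)
H(E) = -6 + 7*E**2/6 (H(E) = -6 + ((E**2 + (E/6)*E) + 0) = -6 + ((E**2 + E**2/6) + 0) = -6 + (7*E**2/6 + 0) = -6 + 7*E**2/6)
8*(H(K(2, 1)) + I(-2, 1)) = 8*((-6 + (7/6)*2**2) + (1 + 2*(-2))) = 8*((-6 + (7/6)*4) + (1 - 4)) = 8*((-6 + 14/3) - 3) = 8*(-4/3 - 3) = 8*(-13/3) = -104/3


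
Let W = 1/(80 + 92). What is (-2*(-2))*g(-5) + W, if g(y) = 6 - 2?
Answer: 2753/172 ≈ 16.006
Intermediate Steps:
g(y) = 4
W = 1/172 ≈ 0.0058140
(-2*(-2))*g(-5) + W = -2*(-2)*4 + 1/172 = 4*4 + 1/172 = 16 + 1/172 = 2753/172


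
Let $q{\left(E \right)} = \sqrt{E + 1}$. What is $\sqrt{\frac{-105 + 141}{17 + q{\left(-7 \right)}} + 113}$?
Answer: $\sqrt{\frac{1957 + 113 i \sqrt{6}}{17 + i \sqrt{6}}} \approx 10.727 - 0.0139 i$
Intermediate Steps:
$q{\left(E \right)} = \sqrt{1 + E}$
$\sqrt{\frac{-105 + 141}{17 + q{\left(-7 \right)}} + 113} = \sqrt{\frac{-105 + 141}{17 + \sqrt{1 - 7}} + 113} = \sqrt{\frac{36}{17 + \sqrt{-6}} + 113} = \sqrt{\frac{36}{17 + i \sqrt{6}} + 113} = \sqrt{113 + \frac{36}{17 + i \sqrt{6}}}$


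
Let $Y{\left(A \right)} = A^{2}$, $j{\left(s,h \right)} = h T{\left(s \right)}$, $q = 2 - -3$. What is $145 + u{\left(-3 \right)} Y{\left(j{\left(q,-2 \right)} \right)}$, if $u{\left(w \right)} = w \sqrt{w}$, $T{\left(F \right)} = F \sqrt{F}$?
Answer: $145 - 1500 i \sqrt{3} \approx 145.0 - 2598.1 i$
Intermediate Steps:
$q = 5$ ($q = 2 + 3 = 5$)
$T{\left(F \right)} = F^{\frac{3}{2}}$
$j{\left(s,h \right)} = h s^{\frac{3}{2}}$
$u{\left(w \right)} = w^{\frac{3}{2}}$
$145 + u{\left(-3 \right)} Y{\left(j{\left(q,-2 \right)} \right)} = 145 + \left(-3\right)^{\frac{3}{2}} \left(- 2 \cdot 5^{\frac{3}{2}}\right)^{2} = 145 + - 3 i \sqrt{3} \left(- 2 \cdot 5 \sqrt{5}\right)^{2} = 145 + - 3 i \sqrt{3} \left(- 10 \sqrt{5}\right)^{2} = 145 + - 3 i \sqrt{3} \cdot 500 = 145 - 1500 i \sqrt{3}$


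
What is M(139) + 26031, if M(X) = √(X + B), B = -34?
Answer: 26031 + √105 ≈ 26041.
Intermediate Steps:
M(X) = √(-34 + X) (M(X) = √(X - 34) = √(-34 + X))
M(139) + 26031 = √(-34 + 139) + 26031 = √105 + 26031 = 26031 + √105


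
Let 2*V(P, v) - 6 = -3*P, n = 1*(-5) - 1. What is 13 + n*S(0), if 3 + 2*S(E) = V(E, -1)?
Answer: 13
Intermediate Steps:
n = -6 (n = -5 - 1 = -6)
V(P, v) = 3 - 3*P/2 (V(P, v) = 3 + (-3*P)/2 = 3 - 3*P/2)
S(E) = -3*E/4 (S(E) = -3/2 + (3 - 3*E/2)/2 = -3/2 + (3/2 - 3*E/4) = -3*E/4)
13 + n*S(0) = 13 - (-9)*0/2 = 13 - 6*0 = 13 + 0 = 13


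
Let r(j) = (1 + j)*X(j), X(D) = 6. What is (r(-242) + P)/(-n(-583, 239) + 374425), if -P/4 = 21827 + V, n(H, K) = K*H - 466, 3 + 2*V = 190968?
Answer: -117671/128557 ≈ -0.91532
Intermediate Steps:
V = 190965/2 (V = -3/2 + (½)*190968 = -3/2 + 95484 = 190965/2 ≈ 95483.)
r(j) = 6 + 6*j (r(j) = (1 + j)*6 = 6 + 6*j)
n(H, K) = -466 + H*K (n(H, K) = H*K - 466 = -466 + H*K)
P = -469238 (P = -4*(21827 + 190965/2) = -4*234619/2 = -469238)
(r(-242) + P)/(-n(-583, 239) + 374425) = ((6 + 6*(-242)) - 469238)/(-(-466 - 583*239) + 374425) = ((6 - 1452) - 469238)/(-(-466 - 139337) + 374425) = (-1446 - 469238)/(-1*(-139803) + 374425) = -470684/(139803 + 374425) = -470684/514228 = -470684*1/514228 = -117671/128557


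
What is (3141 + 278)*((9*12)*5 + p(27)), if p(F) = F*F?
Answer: 4338711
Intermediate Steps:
p(F) = F²
(3141 + 278)*((9*12)*5 + p(27)) = (3141 + 278)*((9*12)*5 + 27²) = 3419*(108*5 + 729) = 3419*(540 + 729) = 3419*1269 = 4338711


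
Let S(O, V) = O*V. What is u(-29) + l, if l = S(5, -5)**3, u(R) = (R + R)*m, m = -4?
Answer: -15393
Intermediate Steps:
u(R) = -8*R (u(R) = (R + R)*(-4) = (2*R)*(-4) = -8*R)
l = -15625 (l = (5*(-5))**3 = (-25)**3 = -15625)
u(-29) + l = -8*(-29) - 15625 = 232 - 15625 = -15393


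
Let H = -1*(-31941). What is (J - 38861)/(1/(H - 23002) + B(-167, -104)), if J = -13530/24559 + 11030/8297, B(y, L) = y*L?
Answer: -1726402760284097/771590128912359 ≈ -2.2375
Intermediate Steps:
H = 31941
B(y, L) = L*y
J = 3868960/4969903 (J = -13530*1/24559 + 11030*(1/8297) = -330/599 + 11030/8297 = 3868960/4969903 ≈ 0.77848)
(J - 38861)/(1/(H - 23002) + B(-167, -104)) = (3868960/4969903 - 38861)/(1/(31941 - 23002) - 104*(-167)) = -193131531523/(4969903*(1/8939 + 17368)) = -193131531523/(4969903*155252553/8939) = -193131531523/4969903*8939/155252553 = -1726402760284097/771590128912359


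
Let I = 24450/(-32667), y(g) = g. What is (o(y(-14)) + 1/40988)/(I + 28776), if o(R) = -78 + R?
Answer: -41061275655/12842922269432 ≈ -0.0031972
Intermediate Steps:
I = -8150/10889 (I = 24450*(-1/32667) = -8150/10889 ≈ -0.74846)
(o(y(-14)) + 1/40988)/(I + 28776) = ((-78 - 14) + 1/40988)/(-8150/10889 + 28776) = (-92 + 1/40988)/(313333714/10889) = -3770895/40988*10889/313333714 = -41061275655/12842922269432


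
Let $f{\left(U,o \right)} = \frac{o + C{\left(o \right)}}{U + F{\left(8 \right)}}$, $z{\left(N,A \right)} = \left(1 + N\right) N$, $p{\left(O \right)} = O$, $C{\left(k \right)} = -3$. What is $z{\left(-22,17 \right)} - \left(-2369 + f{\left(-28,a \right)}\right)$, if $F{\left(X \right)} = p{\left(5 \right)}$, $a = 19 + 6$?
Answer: $\frac{65135}{23} \approx 2832.0$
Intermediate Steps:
$a = 25$
$F{\left(X \right)} = 5$
$z{\left(N,A \right)} = N \left(1 + N\right)$
$f{\left(U,o \right)} = \frac{-3 + o}{5 + U}$ ($f{\left(U,o \right)} = \frac{o - 3}{U + 5} = \frac{-3 + o}{5 + U}$)
$z{\left(-22,17 \right)} - \left(-2369 + f{\left(-28,a \right)}\right) = - 22 \left(1 - 22\right) + \left(2369 - \frac{-3 + 25}{5 - 28}\right) = \left(-22\right) \left(-21\right) + \left(2369 - \frac{1}{-23} \cdot 22\right) = 462 + \left(2369 - \left(- \frac{1}{23}\right) 22\right) = 462 + \left(2369 - - \frac{22}{23}\right) = 462 + \left(2369 + \frac{22}{23}\right) = 462 + \frac{54509}{23} = \frac{65135}{23}$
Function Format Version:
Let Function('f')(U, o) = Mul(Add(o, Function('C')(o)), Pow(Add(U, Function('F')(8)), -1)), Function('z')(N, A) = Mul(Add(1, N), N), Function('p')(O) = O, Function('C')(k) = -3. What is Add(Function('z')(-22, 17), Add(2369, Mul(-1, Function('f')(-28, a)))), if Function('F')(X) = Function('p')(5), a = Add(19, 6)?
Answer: Rational(65135, 23) ≈ 2832.0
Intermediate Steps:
a = 25
Function('F')(X) = 5
Function('z')(N, A) = Mul(N, Add(1, N))
Function('f')(U, o) = Mul(Pow(Add(5, U), -1), Add(-3, o)) (Function('f')(U, o) = Mul(Add(o, -3), Pow(Add(U, 5), -1)) = Mul(Add(-3, o), Pow(Add(5, U), -1)) = Mul(Pow(Add(5, U), -1), Add(-3, o)))
Add(Function('z')(-22, 17), Add(2369, Mul(-1, Function('f')(-28, a)))) = Add(Mul(-22, Add(1, -22)), Add(2369, Mul(-1, Mul(Pow(Add(5, -28), -1), Add(-3, 25))))) = Add(Mul(-22, -21), Add(2369, Mul(-1, Mul(Pow(-23, -1), 22)))) = Add(462, Add(2369, Mul(-1, Mul(Rational(-1, 23), 22)))) = Add(462, Add(2369, Mul(-1, Rational(-22, 23)))) = Add(462, Add(2369, Rational(22, 23))) = Add(462, Rational(54509, 23)) = Rational(65135, 23)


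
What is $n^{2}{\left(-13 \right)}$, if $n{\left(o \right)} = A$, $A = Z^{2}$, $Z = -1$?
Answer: $1$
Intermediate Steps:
$A = 1$ ($A = \left(-1\right)^{2} = 1$)
$n{\left(o \right)} = 1$
$n^{2}{\left(-13 \right)} = 1^{2} = 1$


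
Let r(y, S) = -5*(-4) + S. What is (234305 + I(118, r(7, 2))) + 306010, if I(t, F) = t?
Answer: 540433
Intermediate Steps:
r(y, S) = 20 + S
(234305 + I(118, r(7, 2))) + 306010 = (234305 + 118) + 306010 = 234423 + 306010 = 540433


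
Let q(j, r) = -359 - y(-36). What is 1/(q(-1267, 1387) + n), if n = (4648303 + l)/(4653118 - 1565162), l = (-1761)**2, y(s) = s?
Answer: -771989/247415091 ≈ -0.0031202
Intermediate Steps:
l = 3101121
q(j, r) = -323 (q(j, r) = -359 - 1*(-36) = -359 + 36 = -323)
n = 1937356/771989 (n = (4648303 + 3101121)/(4653118 - 1565162) = 7749424/3087956 = 7749424*(1/3087956) = 1937356/771989 ≈ 2.5096)
1/(q(-1267, 1387) + n) = 1/(-323 + 1937356/771989) = 1/(-247415091/771989) = -771989/247415091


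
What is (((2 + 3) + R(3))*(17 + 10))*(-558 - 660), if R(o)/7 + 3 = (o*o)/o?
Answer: -164430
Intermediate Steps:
R(o) = -21 + 7*o (R(o) = -21 + 7*((o*o)/o) = -21 + 7*(o**2/o) = -21 + 7*o)
(((2 + 3) + R(3))*(17 + 10))*(-558 - 660) = (((2 + 3) + (-21 + 7*3))*(17 + 10))*(-558 - 660) = ((5 + (-21 + 21))*27)*(-1218) = ((5 + 0)*27)*(-1218) = (5*27)*(-1218) = 135*(-1218) = -164430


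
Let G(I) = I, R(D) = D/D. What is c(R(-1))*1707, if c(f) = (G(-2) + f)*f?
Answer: -1707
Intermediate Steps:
R(D) = 1
c(f) = f*(-2 + f) (c(f) = (-2 + f)*f = f*(-2 + f))
c(R(-1))*1707 = (1*(-2 + 1))*1707 = (1*(-1))*1707 = -1*1707 = -1707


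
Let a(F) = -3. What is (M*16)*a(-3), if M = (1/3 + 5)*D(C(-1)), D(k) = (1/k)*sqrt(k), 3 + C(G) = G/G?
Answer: 128*I*sqrt(2) ≈ 181.02*I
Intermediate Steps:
C(G) = -2 (C(G) = -3 + G/G = -3 + 1 = -2)
D(k) = 1/sqrt(k) (D(k) = sqrt(k)/k = 1/sqrt(k))
M = -8*I*sqrt(2)/3 (M = (1/3 + 5)/sqrt(-2) = (1/3 + 5)*(-I*sqrt(2)/2) = 16*(-I*sqrt(2)/2)/3 = -8*I*sqrt(2)/3 ≈ -3.7712*I)
(M*16)*a(-3) = (-8*I*sqrt(2)/3*16)*(-3) = -128*I*sqrt(2)/3*(-3) = 128*I*sqrt(2)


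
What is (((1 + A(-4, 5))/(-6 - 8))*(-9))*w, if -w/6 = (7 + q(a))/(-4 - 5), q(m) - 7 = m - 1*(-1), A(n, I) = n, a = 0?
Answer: -135/7 ≈ -19.286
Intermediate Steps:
q(m) = 8 + m (q(m) = 7 + (m - 1*(-1)) = 7 + (m + 1) = 7 + (1 + m) = 8 + m)
w = 10 (w = -6*(7 + (8 + 0))/(-4 - 5) = -6*(7 + 8)/(-9) = -90*(-1)/9 = -6*(-5/3) = 10)
(((1 + A(-4, 5))/(-6 - 8))*(-9))*w = (((1 - 4)/(-6 - 8))*(-9))*10 = (-3/(-14)*(-9))*10 = (-3*(-1/14)*(-9))*10 = ((3/14)*(-9))*10 = -27/14*10 = -135/7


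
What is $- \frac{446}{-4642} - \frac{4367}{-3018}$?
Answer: $\frac{10808821}{7004778} \approx 1.5431$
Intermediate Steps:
$- \frac{446}{-4642} - \frac{4367}{-3018} = \left(-446\right) \left(- \frac{1}{4642}\right) - - \frac{4367}{3018} = \frac{223}{2321} + \frac{4367}{3018} = \frac{10808821}{7004778}$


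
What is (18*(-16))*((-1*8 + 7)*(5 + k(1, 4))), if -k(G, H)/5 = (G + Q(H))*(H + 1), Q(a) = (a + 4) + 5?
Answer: -99360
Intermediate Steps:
Q(a) = 9 + a (Q(a) = (4 + a) + 5 = 9 + a)
k(G, H) = -5*(1 + H)*(9 + G + H) (k(G, H) = -5*(G + (9 + H))*(H + 1) = -5*(9 + G + H)*(1 + H) = -5*(1 + H)*(9 + G + H))
(18*(-16))*((-1*8 + 7)*(5 + k(1, 4))) = (18*(-16))*((-1*8 + 7)*(5 + (-45 - 5*1 - 5*4 - 5*1*4 - 5*4*(9 + 4)))) = -288*(-8 + 7)*(5 + (-45 - 5 - 20 - 20 - 5*4*13)) = -(-288)*(5 + (-45 - 5 - 20 - 20 - 260)) = -(-288)*(5 - 350) = -(-288)*(-345) = -288*345 = -99360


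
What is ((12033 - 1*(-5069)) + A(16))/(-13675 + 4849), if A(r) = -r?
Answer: -8543/4413 ≈ -1.9359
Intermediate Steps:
((12033 - 1*(-5069)) + A(16))/(-13675 + 4849) = ((12033 - 1*(-5069)) - 1*16)/(-13675 + 4849) = ((12033 + 5069) - 16)/(-8826) = (17102 - 16)*(-1/8826) = 17086*(-1/8826) = -8543/4413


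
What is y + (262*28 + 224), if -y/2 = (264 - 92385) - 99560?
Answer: 390922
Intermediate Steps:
y = 383362 (y = -2*((264 - 92385) - 99560) = -2*(-92121 - 99560) = -2*(-191681) = 383362)
y + (262*28 + 224) = 383362 + (262*28 + 224) = 383362 + (7336 + 224) = 383362 + 7560 = 390922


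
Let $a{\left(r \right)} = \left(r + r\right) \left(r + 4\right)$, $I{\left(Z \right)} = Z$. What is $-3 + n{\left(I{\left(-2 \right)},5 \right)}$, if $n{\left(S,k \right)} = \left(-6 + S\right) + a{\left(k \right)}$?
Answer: $79$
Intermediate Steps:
$a{\left(r \right)} = 2 r \left(4 + r\right)$
$n{\left(S,k \right)} = -6 + S + 2 k \left(4 + k\right)$ ($n{\left(S,k \right)} = \left(-6 + S\right) + 2 k \left(4 + k\right) = -6 + S + 2 k \left(4 + k\right)$)
$-3 + n{\left(I{\left(-2 \right)},5 \right)} = -3 - \left(8 - 10 \left(4 + 5\right)\right) = -3 - \left(8 - 90\right) = -3 - -82 = -3 + 82 = 79$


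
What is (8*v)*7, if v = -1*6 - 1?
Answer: -392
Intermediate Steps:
v = -7 (v = -6 - 1 = -7)
(8*v)*7 = (8*(-7))*7 = -56*7 = -392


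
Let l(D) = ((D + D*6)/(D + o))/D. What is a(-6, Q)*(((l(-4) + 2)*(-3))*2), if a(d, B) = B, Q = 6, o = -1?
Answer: -108/5 ≈ -21.600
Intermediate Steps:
l(D) = 7/(-1 + D) (l(D) = ((D + D*6)/(D - 1))/D = ((D + 6*D)/(-1 + D))/D = ((7*D)/(-1 + D))/D = (7*D/(-1 + D))/D = 7/(-1 + D))
a(-6, Q)*(((l(-4) + 2)*(-3))*2) = 6*(((7/(-1 - 4) + 2)*(-3))*2) = 6*(((7/(-5) + 2)*(-3))*2) = 6*(((7*(-⅕) + 2)*(-3))*2) = 6*(((-7/5 + 2)*(-3))*2) = 6*(((⅗)*(-3))*2) = 6*(-9/5*2) = 6*(-18/5) = -108/5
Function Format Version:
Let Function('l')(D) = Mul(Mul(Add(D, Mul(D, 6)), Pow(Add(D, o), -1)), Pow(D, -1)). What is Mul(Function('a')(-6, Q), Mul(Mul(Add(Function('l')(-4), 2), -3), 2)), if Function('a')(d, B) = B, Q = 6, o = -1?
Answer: Rational(-108, 5) ≈ -21.600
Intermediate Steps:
Function('l')(D) = Mul(7, Pow(Add(-1, D), -1)) (Function('l')(D) = Mul(Mul(Add(D, Mul(D, 6)), Pow(Add(D, -1), -1)), Pow(D, -1)) = Mul(Mul(Add(D, Mul(6, D)), Pow(Add(-1, D), -1)), Pow(D, -1)) = Mul(Mul(Mul(7, D), Pow(Add(-1, D), -1)), Pow(D, -1)) = Mul(Mul(7, D, Pow(Add(-1, D), -1)), Pow(D, -1)) = Mul(7, Pow(Add(-1, D), -1)))
Mul(Function('a')(-6, Q), Mul(Mul(Add(Function('l')(-4), 2), -3), 2)) = Mul(6, Mul(Mul(Add(Mul(7, Pow(Add(-1, -4), -1)), 2), -3), 2)) = Mul(6, Mul(Mul(Add(Mul(7, Pow(-5, -1)), 2), -3), 2)) = Mul(6, Mul(Mul(Add(Mul(7, Rational(-1, 5)), 2), -3), 2)) = Mul(6, Mul(Mul(Add(Rational(-7, 5), 2), -3), 2)) = Mul(6, Mul(Mul(Rational(3, 5), -3), 2)) = Mul(6, Mul(Rational(-9, 5), 2)) = Mul(6, Rational(-18, 5)) = Rational(-108, 5)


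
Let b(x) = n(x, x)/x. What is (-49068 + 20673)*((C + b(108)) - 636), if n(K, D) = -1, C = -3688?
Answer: 1473362915/12 ≈ 1.2278e+8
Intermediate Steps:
b(x) = -1/x
(-49068 + 20673)*((C + b(108)) - 636) = (-49068 + 20673)*((-3688 - 1/108) - 636) = -28395*((-3688 - 1*1/108) - 636) = -28395*((-3688 - 1/108) - 636) = -28395*(-398305/108 - 636) = -28395*(-466993/108) = 1473362915/12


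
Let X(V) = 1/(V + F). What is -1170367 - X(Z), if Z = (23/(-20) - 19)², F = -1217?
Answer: -379656521097/324391 ≈ -1.1704e+6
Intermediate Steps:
Z = 162409/400 (Z = (23*(-1/20) - 19)² = (-23/20 - 19)² = (-403/20)² = 162409/400 ≈ 406.02)
X(V) = 1/(-1217 + V) (X(V) = 1/(V - 1217) = 1/(-1217 + V))
-1170367 - X(Z) = -1170367 - 1/(-1217 + 162409/400) = -1170367 - 1/(-324391/400) = -1170367 - 1*(-400/324391) = -1170367 + 400/324391 = -379656521097/324391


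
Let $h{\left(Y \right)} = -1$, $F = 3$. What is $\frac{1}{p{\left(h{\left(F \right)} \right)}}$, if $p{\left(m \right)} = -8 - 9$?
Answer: $- \frac{1}{17} \approx -0.058824$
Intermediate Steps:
$p{\left(m \right)} = -17$ ($p{\left(m \right)} = -8 - 9 = -17$)
$\frac{1}{p{\left(h{\left(F \right)} \right)}} = \frac{1}{-17} = - \frac{1}{17}$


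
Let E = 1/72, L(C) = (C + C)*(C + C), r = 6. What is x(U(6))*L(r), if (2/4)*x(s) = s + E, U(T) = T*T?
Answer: 10372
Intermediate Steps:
L(C) = 4*C² (L(C) = (2*C)*(2*C) = 4*C²)
E = 1/72 ≈ 0.013889
U(T) = T²
x(s) = 1/36 + 2*s (x(s) = 2*(s + 1/72) = 2*(1/72 + s) = 1/36 + 2*s)
x(U(6))*L(r) = (1/36 + 2*6²)*(4*6²) = (1/36 + 2*36)*(4*36) = (1/36 + 72)*144 = (2593/36)*144 = 10372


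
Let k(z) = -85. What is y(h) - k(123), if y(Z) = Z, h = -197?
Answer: -112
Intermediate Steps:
y(h) - k(123) = -197 - 1*(-85) = -197 + 85 = -112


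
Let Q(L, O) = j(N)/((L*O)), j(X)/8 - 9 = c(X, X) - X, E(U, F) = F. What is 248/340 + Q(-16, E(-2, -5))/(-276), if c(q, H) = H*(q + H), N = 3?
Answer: 1409/1955 ≈ 0.72072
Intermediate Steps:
c(q, H) = H*(H + q)
j(X) = 72 - 8*X + 16*X**2 (j(X) = 72 + 8*(X*(X + X) - X) = 72 + 8*(X*(2*X) - X) = 72 + 8*(2*X**2 - X) = 72 + 8*(-X + 2*X**2) = 72 + (-8*X + 16*X**2) = 72 - 8*X + 16*X**2)
Q(L, O) = 192/(L*O) (Q(L, O) = (72 - 8*3 + 16*3**2)/((L*O)) = (72 - 24 + 16*9)*(1/(L*O)) = (72 - 24 + 144)*(1/(L*O)) = 192*(1/(L*O)) = 192/(L*O))
248/340 + Q(-16, E(-2, -5))/(-276) = 248/340 + (192/(-16*(-5)))/(-276) = 248*(1/340) + (192*(-1/16)*(-1/5))*(-1/276) = 62/85 + (12/5)*(-1/276) = 62/85 - 1/115 = 1409/1955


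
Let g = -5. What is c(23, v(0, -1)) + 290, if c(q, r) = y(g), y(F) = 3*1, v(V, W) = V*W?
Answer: 293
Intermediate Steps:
y(F) = 3
c(q, r) = 3
c(23, v(0, -1)) + 290 = 3 + 290 = 293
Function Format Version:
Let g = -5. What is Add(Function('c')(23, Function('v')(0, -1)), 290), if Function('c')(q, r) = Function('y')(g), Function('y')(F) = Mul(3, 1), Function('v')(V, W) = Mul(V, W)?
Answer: 293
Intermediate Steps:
Function('y')(F) = 3
Function('c')(q, r) = 3
Add(Function('c')(23, Function('v')(0, -1)), 290) = Add(3, 290) = 293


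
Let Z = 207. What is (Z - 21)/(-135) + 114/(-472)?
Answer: -17197/10620 ≈ -1.6193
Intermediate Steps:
(Z - 21)/(-135) + 114/(-472) = (207 - 21)/(-135) + 114/(-472) = 186*(-1/135) + 114*(-1/472) = -62/45 - 57/236 = -17197/10620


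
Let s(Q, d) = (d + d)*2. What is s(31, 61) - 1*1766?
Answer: -1522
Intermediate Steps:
s(Q, d) = 4*d (s(Q, d) = (2*d)*2 = 4*d)
s(31, 61) - 1*1766 = 4*61 - 1*1766 = 244 - 1766 = -1522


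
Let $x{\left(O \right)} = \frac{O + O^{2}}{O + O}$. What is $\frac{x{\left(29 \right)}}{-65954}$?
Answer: $- \frac{15}{65954} \approx -0.00022743$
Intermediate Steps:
$x{\left(O \right)} = \frac{O + O^{2}}{2 O}$
$\frac{x{\left(29 \right)}}{-65954} = \frac{\frac{1}{2} + \frac{1}{2} \cdot 29}{-65954} = \left(\frac{1}{2} + \frac{29}{2}\right) \left(- \frac{1}{65954}\right) = 15 \left(- \frac{1}{65954}\right) = - \frac{15}{65954}$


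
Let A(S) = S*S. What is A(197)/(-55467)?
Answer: -38809/55467 ≈ -0.69968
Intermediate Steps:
A(S) = S**2
A(197)/(-55467) = 197**2/(-55467) = 38809*(-1/55467) = -38809/55467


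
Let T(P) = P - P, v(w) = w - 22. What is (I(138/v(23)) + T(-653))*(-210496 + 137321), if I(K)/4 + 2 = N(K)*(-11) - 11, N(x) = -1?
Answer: 585400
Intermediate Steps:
v(w) = -22 + w
I(K) = -8 (I(K) = -8 + 4*(-1*(-11) - 11) = -8 + 4*(11 - 11) = -8 + 4*0 = -8 + 0 = -8)
T(P) = 0
(I(138/v(23)) + T(-653))*(-210496 + 137321) = (-8 + 0)*(-210496 + 137321) = -8*(-73175) = 585400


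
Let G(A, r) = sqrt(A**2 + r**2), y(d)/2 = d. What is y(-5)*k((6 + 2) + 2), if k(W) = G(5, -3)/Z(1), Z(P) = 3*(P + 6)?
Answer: -10*sqrt(34)/21 ≈ -2.7766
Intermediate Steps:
y(d) = 2*d
Z(P) = 18 + 3*P (Z(P) = 3*(6 + P) = 18 + 3*P)
k(W) = sqrt(34)/21 (k(W) = sqrt(5**2 + (-3)**2)/(18 + 3*1) = sqrt(25 + 9)/(18 + 3) = sqrt(34)/21)
y(-5)*k((6 + 2) + 2) = (2*(-5))*(sqrt(34)/21) = -10*sqrt(34)/21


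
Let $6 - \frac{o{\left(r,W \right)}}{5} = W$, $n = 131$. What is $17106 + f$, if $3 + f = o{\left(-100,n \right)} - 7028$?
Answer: $9450$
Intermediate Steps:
$o{\left(r,W \right)} = 30 - 5 W$
$f = -7656$ ($f = -3 + \left(\left(30 - 655\right) - 7028\right) = -3 - 7653 = -7656$)
$17106 + f = 17106 - 7656 = 9450$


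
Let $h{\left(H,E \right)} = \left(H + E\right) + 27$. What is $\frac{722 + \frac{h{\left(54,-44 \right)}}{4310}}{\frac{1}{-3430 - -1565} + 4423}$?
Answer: $\frac{1160722661}{7110546628} \approx 0.16324$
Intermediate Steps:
$h{\left(H,E \right)} = 27 + E + H$ ($h{\left(H,E \right)} = \left(E + H\right) + 27 = 27 + E + H$)
$\frac{722 + \frac{h{\left(54,-44 \right)}}{4310}}{\frac{1}{-3430 - -1565} + 4423} = \frac{722 + \frac{27 - 44 + 54}{4310}}{\frac{1}{-3430 - -1565} + 4423} = \frac{722 + 37 \cdot \frac{1}{4310}}{\frac{1}{-3430 + \left(-745 + 2310\right)} + 4423} = \frac{722 + \frac{37}{4310}}{\frac{1}{-3430 + 1565} + 4423} = \frac{3111857}{4310 \left(\frac{1}{-1865} + 4423\right)} = \frac{3111857}{4310 \left(- \frac{1}{1865} + 4423\right)} = \frac{3111857}{4310 \cdot \frac{8248894}{1865}} = \frac{3111857}{4310} \cdot \frac{1865}{8248894} = \frac{1160722661}{7110546628}$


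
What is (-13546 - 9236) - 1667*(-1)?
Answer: -21115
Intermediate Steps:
(-13546 - 9236) - 1667*(-1) = -22782 + 1667 = -21115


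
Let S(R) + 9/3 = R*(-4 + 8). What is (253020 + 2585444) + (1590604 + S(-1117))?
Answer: 4424597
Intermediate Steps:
S(R) = -3 + 4*R (S(R) = -3 + R*(-4 + 8) = -3 + R*4 = -3 + 4*R)
(253020 + 2585444) + (1590604 + S(-1117)) = (253020 + 2585444) + (1590604 + (-3 + 4*(-1117))) = 2838464 + (1590604 + (-3 - 4468)) = 2838464 + (1590604 - 4471) = 2838464 + 1586133 = 4424597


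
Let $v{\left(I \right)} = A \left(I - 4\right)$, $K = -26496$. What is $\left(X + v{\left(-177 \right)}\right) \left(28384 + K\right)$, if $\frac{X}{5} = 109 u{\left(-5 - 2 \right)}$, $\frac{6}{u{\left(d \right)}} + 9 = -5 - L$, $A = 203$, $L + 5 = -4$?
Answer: $-70605536$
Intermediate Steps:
$L = -9$ ($L = -5 - 4 = -9$)
$v{\left(I \right)} = -812 + 203 I$ ($v{\left(I \right)} = 203 \left(I - 4\right) = 203 \left(-4 + I\right) = -812 + 203 I$)
$u{\left(d \right)} = - \frac{6}{5}$ ($u{\left(d \right)} = \frac{6}{-9 - -4} = \frac{6}{-9 + \left(-5 + 9\right)} = \frac{6}{-9 + 4} = \frac{6}{-5} = 6 \left(- \frac{1}{5}\right) = - \frac{6}{5}$)
$X = -654$ ($X = 5 \cdot 109 \left(- \frac{6}{5}\right) = 5 \left(- \frac{654}{5}\right) = -654$)
$\left(X + v{\left(-177 \right)}\right) \left(28384 + K\right) = \left(-654 + \left(-812 + 203 \left(-177\right)\right)\right) \left(28384 - 26496\right) = \left(-654 - 36743\right) 1888 = \left(-37397\right) 1888 = -70605536$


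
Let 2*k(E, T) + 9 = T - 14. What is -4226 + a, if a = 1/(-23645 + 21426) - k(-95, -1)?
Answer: -9350867/2219 ≈ -4214.0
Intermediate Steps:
k(E, T) = -23/2 + T/2 (k(E, T) = -9/2 + (T - 14)/2 = -9/2 + (-14 + T)/2 = -9/2 + (-7 + T/2) = -23/2 + T/2)
a = 26627/2219 (a = 1/(-23645 + 21426) - (-23/2 + (½)*(-1)) = 1/(-2219) - (-23/2 - ½) = -1/2219 - 1*(-12) = -1/2219 + 12 = 26627/2219 ≈ 12.000)
-4226 + a = -4226 + 26627/2219 = -9350867/2219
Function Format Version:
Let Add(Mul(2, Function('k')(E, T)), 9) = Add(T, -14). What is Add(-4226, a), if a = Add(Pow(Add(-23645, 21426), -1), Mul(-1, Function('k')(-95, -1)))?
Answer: Rational(-9350867, 2219) ≈ -4214.0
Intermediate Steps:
Function('k')(E, T) = Add(Rational(-23, 2), Mul(Rational(1, 2), T)) (Function('k')(E, T) = Add(Rational(-9, 2), Mul(Rational(1, 2), Add(T, -14))) = Add(Rational(-9, 2), Mul(Rational(1, 2), Add(-14, T))) = Add(Rational(-9, 2), Add(-7, Mul(Rational(1, 2), T))) = Add(Rational(-23, 2), Mul(Rational(1, 2), T)))
a = Rational(26627, 2219) (a = Add(Pow(Add(-23645, 21426), -1), Mul(-1, Add(Rational(-23, 2), Mul(Rational(1, 2), -1)))) = Add(Pow(-2219, -1), Mul(-1, Add(Rational(-23, 2), Rational(-1, 2)))) = Add(Rational(-1, 2219), Mul(-1, -12)) = Add(Rational(-1, 2219), 12) = Rational(26627, 2219) ≈ 12.000)
Add(-4226, a) = Add(-4226, Rational(26627, 2219)) = Rational(-9350867, 2219)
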